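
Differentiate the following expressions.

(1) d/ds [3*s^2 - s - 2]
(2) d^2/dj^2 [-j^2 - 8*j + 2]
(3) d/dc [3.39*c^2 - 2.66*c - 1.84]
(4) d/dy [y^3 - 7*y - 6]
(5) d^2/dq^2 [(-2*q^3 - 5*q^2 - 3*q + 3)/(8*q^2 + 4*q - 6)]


(1) = 6*s - 1
(2) = -2
(3) = 6.78*c - 2.66
(4) = 3*y^2 - 7
(5) = 5*(-8*q^3 - 18*q - 3)/(64*q^6 + 96*q^5 - 96*q^4 - 136*q^3 + 72*q^2 + 54*q - 27)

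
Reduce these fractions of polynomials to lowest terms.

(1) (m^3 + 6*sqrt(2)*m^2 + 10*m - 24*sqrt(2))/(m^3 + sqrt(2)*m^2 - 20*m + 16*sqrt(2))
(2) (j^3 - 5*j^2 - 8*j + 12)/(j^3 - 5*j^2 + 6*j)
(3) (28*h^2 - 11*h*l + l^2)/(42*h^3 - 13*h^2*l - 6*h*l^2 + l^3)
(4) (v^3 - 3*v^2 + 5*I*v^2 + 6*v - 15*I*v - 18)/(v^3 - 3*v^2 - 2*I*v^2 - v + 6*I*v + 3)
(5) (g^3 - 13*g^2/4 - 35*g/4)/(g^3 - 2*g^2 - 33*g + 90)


(1) = (m + 3*sqrt(2))/(m - 2*sqrt(2))
(2) = (j^3 - 5*j^2 - 8*j + 12)/(j^3 - 5*j^2 + 6*j)
(3) = (4*h - l)/(6*h^2 - h*l - l^2)
(4) = (v + 6*I)/(v - I)
(5) = (4*g^2 + 7*g)/(4*g^2 + 12*g - 72)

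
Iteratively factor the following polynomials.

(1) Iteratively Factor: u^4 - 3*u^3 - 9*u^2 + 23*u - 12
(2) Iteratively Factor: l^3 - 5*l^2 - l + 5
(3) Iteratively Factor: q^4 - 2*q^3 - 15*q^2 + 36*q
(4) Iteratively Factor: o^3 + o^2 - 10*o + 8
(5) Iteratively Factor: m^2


(1) = (u - 1)*(u^3 - 2*u^2 - 11*u + 12) = (u - 1)*(u + 3)*(u^2 - 5*u + 4) = (u - 4)*(u - 1)*(u + 3)*(u - 1)
(2) = (l - 5)*(l^2 - 1) = (l - 5)*(l + 1)*(l - 1)
(3) = (q - 3)*(q^3 + q^2 - 12*q) = (q - 3)^2*(q^2 + 4*q) = (q - 3)^2*(q + 4)*(q)
(4) = (o - 2)*(o^2 + 3*o - 4) = (o - 2)*(o - 1)*(o + 4)
(5) = (m)*(m)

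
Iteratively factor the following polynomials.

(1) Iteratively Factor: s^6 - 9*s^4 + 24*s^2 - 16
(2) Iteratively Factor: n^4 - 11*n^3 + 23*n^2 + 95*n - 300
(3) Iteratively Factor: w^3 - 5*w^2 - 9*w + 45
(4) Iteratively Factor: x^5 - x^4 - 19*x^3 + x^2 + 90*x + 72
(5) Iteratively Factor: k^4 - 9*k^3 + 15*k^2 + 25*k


(1) = (s - 1)*(s^5 + s^4 - 8*s^3 - 8*s^2 + 16*s + 16) = (s - 1)*(s + 1)*(s^4 - 8*s^2 + 16) = (s - 2)*(s - 1)*(s + 1)*(s^3 + 2*s^2 - 4*s - 8) = (s - 2)^2*(s - 1)*(s + 1)*(s^2 + 4*s + 4) = (s - 2)^2*(s - 1)*(s + 1)*(s + 2)*(s + 2)
(2) = (n - 5)*(n^3 - 6*n^2 - 7*n + 60) = (n - 5)*(n - 4)*(n^2 - 2*n - 15) = (n - 5)*(n - 4)*(n + 3)*(n - 5)
(3) = (w + 3)*(w^2 - 8*w + 15) = (w - 5)*(w + 3)*(w - 3)
(4) = (x + 1)*(x^4 - 2*x^3 - 17*x^2 + 18*x + 72) = (x + 1)*(x + 2)*(x^3 - 4*x^2 - 9*x + 36) = (x - 4)*(x + 1)*(x + 2)*(x^2 - 9) = (x - 4)*(x + 1)*(x + 2)*(x + 3)*(x - 3)
(5) = (k - 5)*(k^3 - 4*k^2 - 5*k) = k*(k - 5)*(k^2 - 4*k - 5) = k*(k - 5)^2*(k + 1)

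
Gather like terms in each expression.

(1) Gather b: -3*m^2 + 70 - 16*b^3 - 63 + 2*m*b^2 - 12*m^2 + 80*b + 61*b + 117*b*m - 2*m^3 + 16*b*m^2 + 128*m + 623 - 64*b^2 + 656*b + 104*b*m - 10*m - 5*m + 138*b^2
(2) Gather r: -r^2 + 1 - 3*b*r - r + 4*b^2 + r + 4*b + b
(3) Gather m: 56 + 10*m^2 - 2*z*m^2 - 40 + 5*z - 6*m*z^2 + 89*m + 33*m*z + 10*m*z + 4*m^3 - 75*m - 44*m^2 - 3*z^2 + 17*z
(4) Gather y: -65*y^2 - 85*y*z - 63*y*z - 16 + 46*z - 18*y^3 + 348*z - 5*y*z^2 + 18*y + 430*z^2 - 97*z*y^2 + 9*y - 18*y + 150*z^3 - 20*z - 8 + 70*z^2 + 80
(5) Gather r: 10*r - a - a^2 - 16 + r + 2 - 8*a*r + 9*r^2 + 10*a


(1) = -16*b^3 + b^2*(2*m + 74) + b*(16*m^2 + 221*m + 797) - 2*m^3 - 15*m^2 + 113*m + 630
(2) = 4*b^2 - 3*b*r + 5*b - r^2 + 1
(3) = 4*m^3 + m^2*(-2*z - 34) + m*(-6*z^2 + 43*z + 14) - 3*z^2 + 22*z + 16
(4) = -18*y^3 + y^2*(-97*z - 65) + y*(-5*z^2 - 148*z + 9) + 150*z^3 + 500*z^2 + 374*z + 56
(5) = -a^2 + 9*a + 9*r^2 + r*(11 - 8*a) - 14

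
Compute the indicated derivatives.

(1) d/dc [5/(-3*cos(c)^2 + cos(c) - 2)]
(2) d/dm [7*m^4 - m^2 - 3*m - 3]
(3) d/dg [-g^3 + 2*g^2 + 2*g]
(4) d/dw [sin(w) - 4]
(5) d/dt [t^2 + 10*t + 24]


(1) = 5*(1 - 6*cos(c))*sin(c)/(3*sin(c)^2 + cos(c) - 5)^2
(2) = 28*m^3 - 2*m - 3
(3) = -3*g^2 + 4*g + 2
(4) = cos(w)
(5) = 2*t + 10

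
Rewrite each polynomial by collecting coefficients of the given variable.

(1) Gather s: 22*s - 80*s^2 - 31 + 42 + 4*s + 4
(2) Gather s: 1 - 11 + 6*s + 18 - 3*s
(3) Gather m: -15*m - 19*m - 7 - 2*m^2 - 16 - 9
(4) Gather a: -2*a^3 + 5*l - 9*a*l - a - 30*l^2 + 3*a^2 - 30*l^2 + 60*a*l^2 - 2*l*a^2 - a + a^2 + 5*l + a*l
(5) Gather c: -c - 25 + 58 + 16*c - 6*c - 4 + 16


(1) = -80*s^2 + 26*s + 15
(2) = 3*s + 8
(3) = -2*m^2 - 34*m - 32
(4) = -2*a^3 + a^2*(4 - 2*l) + a*(60*l^2 - 8*l - 2) - 60*l^2 + 10*l
(5) = 9*c + 45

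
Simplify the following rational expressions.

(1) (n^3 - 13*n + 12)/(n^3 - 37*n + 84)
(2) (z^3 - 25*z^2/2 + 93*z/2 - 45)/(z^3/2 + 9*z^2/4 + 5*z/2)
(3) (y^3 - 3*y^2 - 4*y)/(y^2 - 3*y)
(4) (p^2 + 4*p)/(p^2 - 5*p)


(1) = (n^2 + 3*n - 4)/(n^2 + 3*n - 28)
(2) = (4*z^3 - 50*z^2 + 186*z - 180)/(2*z^3 + 9*z^2 + 10*z)
(3) = (y^2 - 3*y - 4)/(y - 3)
(4) = (p + 4)/(p - 5)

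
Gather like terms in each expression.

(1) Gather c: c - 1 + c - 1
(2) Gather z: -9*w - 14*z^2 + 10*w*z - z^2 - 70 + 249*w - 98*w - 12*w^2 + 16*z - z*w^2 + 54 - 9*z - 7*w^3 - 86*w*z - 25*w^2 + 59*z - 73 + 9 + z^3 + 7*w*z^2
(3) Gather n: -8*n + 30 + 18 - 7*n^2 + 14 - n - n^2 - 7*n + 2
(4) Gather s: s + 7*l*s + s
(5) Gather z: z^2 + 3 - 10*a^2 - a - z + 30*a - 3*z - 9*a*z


(1) = 2*c - 2
(2) = -7*w^3 - 37*w^2 + 142*w + z^3 + z^2*(7*w - 15) + z*(-w^2 - 76*w + 66) - 80
(3) = -8*n^2 - 16*n + 64
(4) = s*(7*l + 2)
(5) = -10*a^2 + 29*a + z^2 + z*(-9*a - 4) + 3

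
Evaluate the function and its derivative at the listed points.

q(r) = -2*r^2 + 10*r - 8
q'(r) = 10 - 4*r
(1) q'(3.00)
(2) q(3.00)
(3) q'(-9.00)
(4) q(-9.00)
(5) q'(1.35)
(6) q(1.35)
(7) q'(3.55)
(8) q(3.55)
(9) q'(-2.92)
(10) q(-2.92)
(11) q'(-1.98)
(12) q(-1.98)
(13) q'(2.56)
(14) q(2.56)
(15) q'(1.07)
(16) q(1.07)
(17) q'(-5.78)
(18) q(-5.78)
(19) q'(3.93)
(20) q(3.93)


(1) = -2.00
(2) = 4.00
(3) = 46.00
(4) = -260.00
(5) = 4.60
(6) = 1.86
(7) = -4.20
(8) = 2.30
(9) = 21.68
(10) = -54.25
(11) = 17.92
(12) = -35.64
(13) = -0.24
(14) = 4.49
(15) = 5.72
(16) = 0.41
(17) = 33.12
(18) = -132.62
(19) = -5.72
(20) = 0.41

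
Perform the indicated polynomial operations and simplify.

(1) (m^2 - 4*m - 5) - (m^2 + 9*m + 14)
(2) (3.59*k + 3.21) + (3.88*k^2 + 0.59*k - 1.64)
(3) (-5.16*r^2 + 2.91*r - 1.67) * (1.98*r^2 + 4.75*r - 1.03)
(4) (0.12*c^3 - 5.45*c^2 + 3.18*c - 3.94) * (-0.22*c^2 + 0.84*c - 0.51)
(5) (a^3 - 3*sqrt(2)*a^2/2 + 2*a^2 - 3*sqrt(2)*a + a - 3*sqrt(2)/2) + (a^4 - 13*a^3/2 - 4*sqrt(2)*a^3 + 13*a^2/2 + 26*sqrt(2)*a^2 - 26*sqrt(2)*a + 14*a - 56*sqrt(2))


(1) = -13*m - 19
(2) = 3.88*k^2 + 4.18*k + 1.57
(3) = -10.2168*r^4 - 18.7482*r^3 + 15.8307*r^2 - 10.9298*r + 1.7201
(4) = -0.0264*c^5 + 1.2998*c^4 - 5.3388*c^3 + 6.3175*c^2 - 4.9314*c + 2.0094
(5) = a^4 - 4*sqrt(2)*a^3 - 11*a^3/2 + 17*a^2/2 + 49*sqrt(2)*a^2/2 - 29*sqrt(2)*a + 15*a - 115*sqrt(2)/2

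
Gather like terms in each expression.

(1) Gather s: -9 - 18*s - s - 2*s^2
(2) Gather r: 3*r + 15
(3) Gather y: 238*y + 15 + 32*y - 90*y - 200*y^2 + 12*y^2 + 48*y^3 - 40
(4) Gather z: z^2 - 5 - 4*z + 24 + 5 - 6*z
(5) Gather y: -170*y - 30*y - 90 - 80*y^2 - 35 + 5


(1) = -2*s^2 - 19*s - 9
(2) = 3*r + 15
(3) = 48*y^3 - 188*y^2 + 180*y - 25
(4) = z^2 - 10*z + 24
(5) = -80*y^2 - 200*y - 120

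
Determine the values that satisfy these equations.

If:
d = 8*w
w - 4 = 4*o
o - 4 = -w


Then:
d = 32
o = 0
w = 4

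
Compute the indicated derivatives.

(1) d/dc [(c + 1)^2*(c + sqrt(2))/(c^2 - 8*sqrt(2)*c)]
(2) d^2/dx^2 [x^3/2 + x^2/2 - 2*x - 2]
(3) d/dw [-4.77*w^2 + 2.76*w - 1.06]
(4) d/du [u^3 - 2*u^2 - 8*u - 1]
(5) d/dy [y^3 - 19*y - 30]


(1) = (c^4 - 16*sqrt(2)*c^3 - 18*sqrt(2)*c^2 - 17*c^2 - 2*sqrt(2)*c + 16)/(c^2*(c^2 - 16*sqrt(2)*c + 128))
(2) = 3*x + 1
(3) = 2.76 - 9.54*w
(4) = 3*u^2 - 4*u - 8
(5) = 3*y^2 - 19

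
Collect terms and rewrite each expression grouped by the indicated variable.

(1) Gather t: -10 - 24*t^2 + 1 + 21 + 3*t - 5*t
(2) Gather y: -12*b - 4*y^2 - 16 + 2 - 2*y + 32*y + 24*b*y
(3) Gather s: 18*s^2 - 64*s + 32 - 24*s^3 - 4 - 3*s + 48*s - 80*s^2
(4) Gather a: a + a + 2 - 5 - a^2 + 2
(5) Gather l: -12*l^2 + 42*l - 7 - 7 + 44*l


(1) = -24*t^2 - 2*t + 12
(2) = -12*b - 4*y^2 + y*(24*b + 30) - 14
(3) = -24*s^3 - 62*s^2 - 19*s + 28
(4) = -a^2 + 2*a - 1
(5) = -12*l^2 + 86*l - 14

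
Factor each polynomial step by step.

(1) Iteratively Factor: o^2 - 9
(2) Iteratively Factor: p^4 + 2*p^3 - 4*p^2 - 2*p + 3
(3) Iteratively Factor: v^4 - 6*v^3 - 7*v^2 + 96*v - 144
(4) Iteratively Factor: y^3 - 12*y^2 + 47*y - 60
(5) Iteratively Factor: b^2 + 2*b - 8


(1) = (o - 3)*(o + 3)
(2) = (p - 1)*(p^3 + 3*p^2 - p - 3) = (p - 1)*(p + 1)*(p^2 + 2*p - 3) = (p - 1)^2*(p + 1)*(p + 3)
(3) = (v - 3)*(v^3 - 3*v^2 - 16*v + 48) = (v - 3)*(v + 4)*(v^2 - 7*v + 12) = (v - 4)*(v - 3)*(v + 4)*(v - 3)
(4) = (y - 3)*(y^2 - 9*y + 20) = (y - 5)*(y - 3)*(y - 4)
(5) = (b + 4)*(b - 2)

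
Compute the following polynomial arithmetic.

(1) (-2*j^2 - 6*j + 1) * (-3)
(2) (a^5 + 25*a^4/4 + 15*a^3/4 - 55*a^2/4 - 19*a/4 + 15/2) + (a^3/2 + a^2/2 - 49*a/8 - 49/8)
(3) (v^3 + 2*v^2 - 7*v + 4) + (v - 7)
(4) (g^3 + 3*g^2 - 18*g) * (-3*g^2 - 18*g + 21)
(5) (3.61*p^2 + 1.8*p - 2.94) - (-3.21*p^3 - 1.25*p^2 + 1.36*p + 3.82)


(1) = 6*j^2 + 18*j - 3
(2) = a^5 + 25*a^4/4 + 17*a^3/4 - 53*a^2/4 - 87*a/8 + 11/8
(3) = v^3 + 2*v^2 - 6*v - 3
(4) = -3*g^5 - 27*g^4 + 21*g^3 + 387*g^2 - 378*g
(5) = 3.21*p^3 + 4.86*p^2 + 0.44*p - 6.76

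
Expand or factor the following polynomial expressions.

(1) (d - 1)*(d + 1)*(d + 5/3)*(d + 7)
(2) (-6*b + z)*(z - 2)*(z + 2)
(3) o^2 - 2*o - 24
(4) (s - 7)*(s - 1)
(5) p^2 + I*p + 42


(1) = d^4 + 26*d^3/3 + 32*d^2/3 - 26*d/3 - 35/3
(2) = -6*b*z^2 + 24*b + z^3 - 4*z
(3) = (o - 6)*(o + 4)
(4) = s^2 - 8*s + 7
(5) = (p - 6*I)*(p + 7*I)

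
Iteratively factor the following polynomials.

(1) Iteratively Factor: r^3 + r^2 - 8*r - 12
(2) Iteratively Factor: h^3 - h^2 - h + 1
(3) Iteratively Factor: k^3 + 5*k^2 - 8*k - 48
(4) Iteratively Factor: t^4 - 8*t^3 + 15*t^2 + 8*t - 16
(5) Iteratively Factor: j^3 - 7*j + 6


(1) = (r + 2)*(r^2 - r - 6) = (r - 3)*(r + 2)*(r + 2)
(2) = (h + 1)*(h^2 - 2*h + 1) = (h - 1)*(h + 1)*(h - 1)
(3) = (k + 4)*(k^2 + k - 12) = (k - 3)*(k + 4)*(k + 4)
(4) = (t - 4)*(t^3 - 4*t^2 - t + 4) = (t - 4)*(t - 1)*(t^2 - 3*t - 4) = (t - 4)^2*(t - 1)*(t + 1)
(5) = (j - 1)*(j^2 + j - 6) = (j - 2)*(j - 1)*(j + 3)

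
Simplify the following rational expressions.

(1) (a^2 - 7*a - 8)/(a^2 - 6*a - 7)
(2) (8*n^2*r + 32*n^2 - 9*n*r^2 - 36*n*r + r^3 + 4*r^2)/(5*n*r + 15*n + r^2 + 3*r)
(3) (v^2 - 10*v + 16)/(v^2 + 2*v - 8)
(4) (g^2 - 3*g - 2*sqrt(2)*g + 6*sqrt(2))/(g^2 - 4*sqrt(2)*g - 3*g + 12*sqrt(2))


(1) = (a - 8)/(a - 7)
(2) = (8*n^2*r + 32*n^2 - 9*n*r^2 - 36*n*r + r^3 + 4*r^2)/(5*n*r + 15*n + r^2 + 3*r)
(3) = (v - 8)/(v + 4)
(4) = (g - 2*sqrt(2))/(g - 4*sqrt(2))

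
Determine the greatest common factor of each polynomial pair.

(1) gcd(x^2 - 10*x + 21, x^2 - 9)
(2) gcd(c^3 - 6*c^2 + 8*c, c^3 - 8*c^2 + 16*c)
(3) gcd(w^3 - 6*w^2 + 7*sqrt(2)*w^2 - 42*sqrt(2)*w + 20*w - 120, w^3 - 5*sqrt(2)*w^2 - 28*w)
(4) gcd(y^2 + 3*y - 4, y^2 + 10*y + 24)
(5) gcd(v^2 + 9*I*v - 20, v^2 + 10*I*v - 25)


(1) = x - 3
(2) = gcd(c*(c - 4)*(c - 2), c*(c - 4)^2) = c^2 - 4*c
(3) = gcd((w - 6)*(w + 2*sqrt(2))*(w + 5*sqrt(2)), w*(w - 7*sqrt(2))*(w + 2*sqrt(2))) = w + 2*sqrt(2)
(4) = gcd((y - 1)*(y + 4), (y + 4)*(y + 6)) = y + 4
(5) = gcd((v + 4*I)*(v + 5*I), (v + 5*I)^2) = v + 5*I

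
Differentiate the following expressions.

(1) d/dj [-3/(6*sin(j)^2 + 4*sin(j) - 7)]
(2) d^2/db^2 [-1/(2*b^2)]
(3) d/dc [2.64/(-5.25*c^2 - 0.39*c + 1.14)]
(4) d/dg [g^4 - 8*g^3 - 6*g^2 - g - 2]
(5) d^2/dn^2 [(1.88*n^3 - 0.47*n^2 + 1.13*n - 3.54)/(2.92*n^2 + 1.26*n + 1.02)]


(1) = 12*(3*sin(j) + 1)*cos(j)/(6*sin(j)^2 + 4*sin(j) - 7)^2
(2) = -3/b^4
(3) = (27.72*c + 1.0296)/(5.25*c^2 + 0.39*c - 1.14)^2
(4) = 4*g^3 - 24*g^2 - 12*g - 1
(5) = (17.498704*n^3 - 158.204592*n^2 - 86.604048*n + 5.964336)/(24.897088*n^6 + 32.229792*n^5 + 39.99816*n^4 + 24.51708*n^3 + 13.97196*n^2 + 3.932712*n + 1.061208)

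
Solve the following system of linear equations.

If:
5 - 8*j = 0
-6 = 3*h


Then:
h = -2
j = 5/8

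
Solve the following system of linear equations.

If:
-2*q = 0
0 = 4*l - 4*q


Then:
l = 0
q = 0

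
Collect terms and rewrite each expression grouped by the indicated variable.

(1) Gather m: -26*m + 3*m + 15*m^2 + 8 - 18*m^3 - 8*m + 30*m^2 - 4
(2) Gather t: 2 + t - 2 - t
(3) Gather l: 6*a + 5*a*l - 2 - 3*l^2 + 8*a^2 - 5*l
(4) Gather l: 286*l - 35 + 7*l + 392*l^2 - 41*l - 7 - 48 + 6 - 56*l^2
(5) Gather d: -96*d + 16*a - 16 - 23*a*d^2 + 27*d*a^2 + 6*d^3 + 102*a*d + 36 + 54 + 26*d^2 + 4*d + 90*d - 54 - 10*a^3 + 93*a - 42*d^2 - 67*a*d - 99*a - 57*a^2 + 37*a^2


(1) = -18*m^3 + 45*m^2 - 31*m + 4
(2) = 0
(3) = 8*a^2 + 6*a - 3*l^2 + l*(5*a - 5) - 2
(4) = 336*l^2 + 252*l - 84
(5) = -10*a^3 - 20*a^2 + 10*a + 6*d^3 + d^2*(-23*a - 16) + d*(27*a^2 + 35*a - 2) + 20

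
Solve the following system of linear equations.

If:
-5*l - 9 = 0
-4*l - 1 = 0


Then:
No Solution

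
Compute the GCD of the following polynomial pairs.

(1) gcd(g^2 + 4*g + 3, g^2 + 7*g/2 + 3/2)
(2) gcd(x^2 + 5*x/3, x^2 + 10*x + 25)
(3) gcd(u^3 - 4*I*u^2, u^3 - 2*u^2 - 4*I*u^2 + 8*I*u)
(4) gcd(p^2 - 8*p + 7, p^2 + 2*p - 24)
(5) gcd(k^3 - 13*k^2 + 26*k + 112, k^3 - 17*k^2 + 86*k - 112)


(1) = gcd((g + 1)*(g + 3), (g + 1/2)*(g + 3)) = g + 3
(2) = gcd(x*(x + 5/3), (x + 5)^2) = 1
(3) = u^2 - 4*I*u
(4) = 1
(5) = k^2 - 15*k + 56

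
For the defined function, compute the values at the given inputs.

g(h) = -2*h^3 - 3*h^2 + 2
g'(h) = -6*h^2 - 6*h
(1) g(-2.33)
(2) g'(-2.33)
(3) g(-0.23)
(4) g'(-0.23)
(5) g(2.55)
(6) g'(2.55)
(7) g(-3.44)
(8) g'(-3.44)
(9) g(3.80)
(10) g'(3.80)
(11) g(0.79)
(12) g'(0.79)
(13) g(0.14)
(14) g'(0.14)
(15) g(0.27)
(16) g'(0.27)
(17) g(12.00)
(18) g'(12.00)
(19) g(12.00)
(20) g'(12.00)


(1) = 11.01
(2) = -18.59
(3) = 1.87
(4) = 1.06
(5) = -50.67
(6) = -54.31
(7) = 47.91
(8) = -50.36
(9) = -151.06
(10) = -109.44
(11) = -0.86
(12) = -8.48
(13) = 1.94
(14) = -0.96
(15) = 1.74
(16) = -2.06
(17) = -3886.00
(18) = -936.00
(19) = -3886.00
(20) = -936.00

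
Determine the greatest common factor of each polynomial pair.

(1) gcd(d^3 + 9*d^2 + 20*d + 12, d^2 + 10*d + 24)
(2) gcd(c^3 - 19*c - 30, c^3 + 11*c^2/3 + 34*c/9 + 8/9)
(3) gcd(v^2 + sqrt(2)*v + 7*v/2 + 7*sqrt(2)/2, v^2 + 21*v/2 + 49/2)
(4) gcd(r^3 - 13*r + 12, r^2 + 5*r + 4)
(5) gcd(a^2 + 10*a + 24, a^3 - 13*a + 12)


(1) = gcd((d + 1)*(d + 2)*(d + 6), (d + 4)*(d + 6)) = d + 6
(2) = c + 2
(3) = v + 7/2
(4) = r + 4
(5) = a + 4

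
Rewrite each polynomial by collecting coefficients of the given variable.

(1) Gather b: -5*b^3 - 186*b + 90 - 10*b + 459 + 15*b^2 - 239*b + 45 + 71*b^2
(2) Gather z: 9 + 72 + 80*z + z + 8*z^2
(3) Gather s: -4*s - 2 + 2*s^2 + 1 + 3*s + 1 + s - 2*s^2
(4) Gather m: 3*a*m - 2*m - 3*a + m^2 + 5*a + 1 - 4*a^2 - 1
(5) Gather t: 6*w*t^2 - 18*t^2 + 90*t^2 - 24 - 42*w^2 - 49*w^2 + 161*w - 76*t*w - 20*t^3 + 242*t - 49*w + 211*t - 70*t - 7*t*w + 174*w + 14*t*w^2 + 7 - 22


(1) = -5*b^3 + 86*b^2 - 435*b + 594
(2) = 8*z^2 + 81*z + 81
(3) = 0
(4) = -4*a^2 + 2*a + m^2 + m*(3*a - 2)
(5) = -20*t^3 + t^2*(6*w + 72) + t*(14*w^2 - 83*w + 383) - 91*w^2 + 286*w - 39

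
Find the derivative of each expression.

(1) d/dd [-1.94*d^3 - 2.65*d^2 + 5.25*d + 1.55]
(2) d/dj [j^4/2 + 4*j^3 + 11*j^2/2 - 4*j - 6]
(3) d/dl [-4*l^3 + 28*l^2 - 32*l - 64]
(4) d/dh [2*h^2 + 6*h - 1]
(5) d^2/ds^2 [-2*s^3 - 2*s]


(1) = -5.82*d^2 - 5.3*d + 5.25
(2) = 2*j^3 + 12*j^2 + 11*j - 4
(3) = -12*l^2 + 56*l - 32
(4) = 4*h + 6
(5) = -12*s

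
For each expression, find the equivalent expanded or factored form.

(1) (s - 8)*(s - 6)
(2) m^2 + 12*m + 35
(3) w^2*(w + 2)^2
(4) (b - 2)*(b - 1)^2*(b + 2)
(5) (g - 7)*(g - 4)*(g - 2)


(1) = s^2 - 14*s + 48
(2) = (m + 5)*(m + 7)
(3) = w^4 + 4*w^3 + 4*w^2
(4) = b^4 - 2*b^3 - 3*b^2 + 8*b - 4
(5) = g^3 - 13*g^2 + 50*g - 56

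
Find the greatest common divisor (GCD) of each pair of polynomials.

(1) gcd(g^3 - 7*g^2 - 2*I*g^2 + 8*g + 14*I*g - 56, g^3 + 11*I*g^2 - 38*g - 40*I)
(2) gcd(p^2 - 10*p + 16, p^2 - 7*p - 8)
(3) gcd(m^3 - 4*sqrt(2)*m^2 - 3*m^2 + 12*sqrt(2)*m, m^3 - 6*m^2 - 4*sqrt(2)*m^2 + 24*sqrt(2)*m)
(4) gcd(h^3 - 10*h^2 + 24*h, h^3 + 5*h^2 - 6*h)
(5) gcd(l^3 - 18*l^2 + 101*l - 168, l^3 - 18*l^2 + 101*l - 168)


(1) = gcd((g - 7)*(g - 4*I)*(g + 2*I), (g + 2*I)*(g + 4*I)*(g + 5*I)) = g + 2*I
(2) = gcd((p - 8)*(p - 2), (p - 8)*(p + 1)) = p - 8
(3) = gcd(m*(m - 3)*(m - 4*sqrt(2)), m*(m - 6)*(m - 4*sqrt(2))) = m^2 - 4*sqrt(2)*m
(4) = gcd(h*(h - 6)*(h - 4), h*(h - 1)*(h + 6)) = h
(5) = l^3 - 18*l^2 + 101*l - 168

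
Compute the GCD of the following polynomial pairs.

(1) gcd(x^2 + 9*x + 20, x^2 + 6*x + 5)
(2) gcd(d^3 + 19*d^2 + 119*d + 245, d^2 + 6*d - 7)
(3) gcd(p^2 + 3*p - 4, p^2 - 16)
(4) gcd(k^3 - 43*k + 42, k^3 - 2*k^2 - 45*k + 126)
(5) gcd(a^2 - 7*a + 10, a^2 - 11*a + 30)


(1) = x + 5
(2) = d + 7
(3) = gcd((p - 1)*(p + 4), (p - 4)*(p + 4)) = p + 4
(4) = k^2 + k - 42
(5) = gcd((a - 5)*(a - 2), (a - 6)*(a - 5)) = a - 5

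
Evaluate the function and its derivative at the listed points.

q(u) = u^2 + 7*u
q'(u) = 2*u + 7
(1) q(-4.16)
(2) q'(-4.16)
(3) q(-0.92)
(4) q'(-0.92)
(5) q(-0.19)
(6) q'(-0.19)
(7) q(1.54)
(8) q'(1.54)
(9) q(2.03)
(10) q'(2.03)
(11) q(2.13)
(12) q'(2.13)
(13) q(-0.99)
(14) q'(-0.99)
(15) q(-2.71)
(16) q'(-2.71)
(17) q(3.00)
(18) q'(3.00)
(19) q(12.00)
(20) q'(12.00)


(1) = -11.81
(2) = -1.32
(3) = -5.59
(4) = 5.16
(5) = -1.29
(6) = 6.62
(7) = 13.15
(8) = 10.08
(9) = 18.33
(10) = 11.06
(11) = 19.45
(12) = 11.26
(13) = -5.95
(14) = 5.02
(15) = -11.63
(16) = 1.58
(17) = 30.00
(18) = 13.00
(19) = 228.00
(20) = 31.00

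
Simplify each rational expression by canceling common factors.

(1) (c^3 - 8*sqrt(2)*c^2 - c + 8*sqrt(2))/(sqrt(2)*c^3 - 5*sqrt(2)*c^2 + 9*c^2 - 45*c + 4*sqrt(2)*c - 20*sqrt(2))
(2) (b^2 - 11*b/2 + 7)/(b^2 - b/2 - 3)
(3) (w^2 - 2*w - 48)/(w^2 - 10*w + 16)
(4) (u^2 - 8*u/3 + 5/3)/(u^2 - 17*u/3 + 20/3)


(1) = (c^3 - 8*sqrt(2)*c^2 - c + 8*sqrt(2))/(sqrt(2)*c^3 + c^2*(9 - 5*sqrt(2)) + c*(-45 + 4*sqrt(2)) - 20*sqrt(2))
(2) = (2*b - 7)/(2*b + 3)
(3) = (w + 6)/(w - 2)
(4) = (u - 1)/(u - 4)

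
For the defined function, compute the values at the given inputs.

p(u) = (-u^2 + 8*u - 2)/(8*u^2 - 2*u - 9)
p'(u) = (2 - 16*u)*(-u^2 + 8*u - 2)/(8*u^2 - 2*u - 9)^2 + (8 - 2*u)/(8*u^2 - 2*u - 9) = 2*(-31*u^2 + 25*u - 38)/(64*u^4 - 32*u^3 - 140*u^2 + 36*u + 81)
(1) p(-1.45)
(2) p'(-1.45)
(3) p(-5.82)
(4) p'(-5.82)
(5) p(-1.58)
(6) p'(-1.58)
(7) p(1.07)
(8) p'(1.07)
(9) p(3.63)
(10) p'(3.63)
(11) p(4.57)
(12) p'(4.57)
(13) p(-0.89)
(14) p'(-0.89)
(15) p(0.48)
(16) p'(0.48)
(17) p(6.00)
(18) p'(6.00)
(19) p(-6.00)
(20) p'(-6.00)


(1) = -1.46
(2) = -2.43
(3) = -0.30
(4) = -0.03
(5) = -1.21
(6) = -1.55
(7) = -2.73
(8) = -23.83
(9) = 0.16
(10) = -0.09
(11) = 0.09
(12) = -0.05
(13) = 11.22
(14) = -217.44
(15) = -0.20
(16) = -1.01
(17) = 0.04
(18) = -0.03
(19) = -0.30
(20) = -0.03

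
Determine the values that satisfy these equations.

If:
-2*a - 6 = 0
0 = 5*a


Then:
No Solution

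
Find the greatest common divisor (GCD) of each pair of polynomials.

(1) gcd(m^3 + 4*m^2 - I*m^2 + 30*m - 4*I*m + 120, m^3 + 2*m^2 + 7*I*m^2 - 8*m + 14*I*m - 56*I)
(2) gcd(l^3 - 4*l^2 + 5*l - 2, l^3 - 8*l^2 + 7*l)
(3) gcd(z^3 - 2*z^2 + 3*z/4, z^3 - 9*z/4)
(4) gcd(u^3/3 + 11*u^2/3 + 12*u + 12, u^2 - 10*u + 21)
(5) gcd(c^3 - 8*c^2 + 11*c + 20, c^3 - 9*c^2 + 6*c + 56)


(1) = gcd((m + 4)*(m - 6*I)*(m + 5*I), (m - 2)*(m + 4)*(m + 7*I)) = m + 4
(2) = gcd((l - 2)*(l - 1)^2, l*(l - 7)*(l - 1)) = l - 1
(3) = z^2 - 3*z/2
(4) = gcd((u/3 + 1)*(u + 2)*(u + 6), (u - 7)*(u - 3)) = 1
(5) = c - 4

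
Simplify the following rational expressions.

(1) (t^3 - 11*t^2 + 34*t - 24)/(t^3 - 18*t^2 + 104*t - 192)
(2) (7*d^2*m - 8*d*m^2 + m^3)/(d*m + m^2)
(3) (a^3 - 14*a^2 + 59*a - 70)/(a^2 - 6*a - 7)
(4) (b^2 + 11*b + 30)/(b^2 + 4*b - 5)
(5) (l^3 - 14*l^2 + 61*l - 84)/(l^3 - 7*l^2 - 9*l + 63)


(1) = (t - 1)/(t - 8)
(2) = (7*d^2 - 8*d*m + m^2)/(d + m)
(3) = (a^2 - 7*a + 10)/(a + 1)
(4) = (b + 6)/(b - 1)
(5) = (l - 4)/(l + 3)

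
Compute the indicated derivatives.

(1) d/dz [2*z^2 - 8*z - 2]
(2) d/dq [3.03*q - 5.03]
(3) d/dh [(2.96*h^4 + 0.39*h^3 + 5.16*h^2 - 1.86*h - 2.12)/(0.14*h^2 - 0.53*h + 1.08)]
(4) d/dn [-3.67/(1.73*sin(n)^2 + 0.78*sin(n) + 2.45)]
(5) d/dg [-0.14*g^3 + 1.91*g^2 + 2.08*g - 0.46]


(1) = 4*z - 8
(2) = 3.03000000000000
(3) = (0.8288*h^5 - 4.6518*h^4 + 12.3738*h^3 - 1.2108*h^2 + 11.7392*h - 3.1324)/(0.0196*h^4 - 0.1484*h^3 + 0.5833*h^2 - 1.1448*h + 1.1664)
(4) = (12.6982*sin(n) + 2.8626)*cos(n)/(1.73*sin(n)^2 + 0.78*sin(n) + 2.45)^2
(5) = -0.42*g^2 + 3.82*g + 2.08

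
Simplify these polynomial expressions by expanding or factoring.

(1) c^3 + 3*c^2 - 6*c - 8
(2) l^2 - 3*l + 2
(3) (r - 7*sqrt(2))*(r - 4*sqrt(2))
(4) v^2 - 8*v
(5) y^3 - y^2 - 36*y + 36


(1) = (c - 2)*(c + 1)*(c + 4)
(2) = (l - 2)*(l - 1)
(3) = r^2 - 11*sqrt(2)*r + 56
(4) = v*(v - 8)
(5) = (y - 6)*(y - 1)*(y + 6)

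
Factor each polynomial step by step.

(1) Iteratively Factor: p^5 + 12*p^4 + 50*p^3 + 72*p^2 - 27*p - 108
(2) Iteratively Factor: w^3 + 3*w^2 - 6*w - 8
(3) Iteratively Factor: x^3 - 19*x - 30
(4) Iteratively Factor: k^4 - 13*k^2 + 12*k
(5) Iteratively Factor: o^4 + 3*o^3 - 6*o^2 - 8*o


(1) = (p + 4)*(p^4 + 8*p^3 + 18*p^2 - 27) = (p + 3)*(p + 4)*(p^3 + 5*p^2 + 3*p - 9) = (p + 3)^2*(p + 4)*(p^2 + 2*p - 3) = (p + 3)^3*(p + 4)*(p - 1)
(2) = (w - 2)*(w^2 + 5*w + 4) = (w - 2)*(w + 1)*(w + 4)
(3) = (x + 2)*(x^2 - 2*x - 15) = (x - 5)*(x + 2)*(x + 3)
(4) = (k - 1)*(k^3 + k^2 - 12*k) = (k - 1)*(k + 4)*(k^2 - 3*k) = k*(k - 1)*(k + 4)*(k - 3)
(5) = (o)*(o^3 + 3*o^2 - 6*o - 8) = o*(o - 2)*(o^2 + 5*o + 4) = o*(o - 2)*(o + 1)*(o + 4)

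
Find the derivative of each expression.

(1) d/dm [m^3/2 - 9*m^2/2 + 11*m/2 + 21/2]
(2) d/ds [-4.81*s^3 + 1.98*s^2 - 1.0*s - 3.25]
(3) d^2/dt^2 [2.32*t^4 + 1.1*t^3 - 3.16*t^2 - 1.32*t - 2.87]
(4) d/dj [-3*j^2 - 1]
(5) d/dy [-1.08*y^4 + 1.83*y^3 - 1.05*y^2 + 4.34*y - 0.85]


(1) = 3*m^2/2 - 9*m + 11/2
(2) = -14.43*s^2 + 3.96*s - 1.0
(3) = 27.84*t^2 + 6.6*t - 6.32
(4) = -6*j
(5) = -4.32*y^3 + 5.49*y^2 - 2.1*y + 4.34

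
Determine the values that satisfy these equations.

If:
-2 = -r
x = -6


Then:
r = 2
x = -6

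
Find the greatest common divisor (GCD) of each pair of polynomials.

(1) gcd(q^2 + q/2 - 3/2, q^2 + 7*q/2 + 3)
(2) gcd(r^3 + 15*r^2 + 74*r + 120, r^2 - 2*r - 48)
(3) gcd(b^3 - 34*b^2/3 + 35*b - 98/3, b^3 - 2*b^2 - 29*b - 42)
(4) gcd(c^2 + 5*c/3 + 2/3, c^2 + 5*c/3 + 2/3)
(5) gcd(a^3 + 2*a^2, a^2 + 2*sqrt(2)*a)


(1) = q + 3/2
(2) = r + 6
(3) = b - 7
(4) = c^2 + 5*c/3 + 2/3
(5) = gcd(a^2*(a + 2), a*(a + 2*sqrt(2))) = a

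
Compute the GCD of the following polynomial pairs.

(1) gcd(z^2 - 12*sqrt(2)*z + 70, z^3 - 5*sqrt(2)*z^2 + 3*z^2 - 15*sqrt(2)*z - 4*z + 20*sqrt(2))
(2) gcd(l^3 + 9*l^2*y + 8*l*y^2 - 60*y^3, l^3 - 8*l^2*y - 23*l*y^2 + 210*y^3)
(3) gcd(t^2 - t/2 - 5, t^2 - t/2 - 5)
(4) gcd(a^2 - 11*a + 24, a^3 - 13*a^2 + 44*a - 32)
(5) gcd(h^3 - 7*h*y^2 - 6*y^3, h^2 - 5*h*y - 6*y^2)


(1) = z - 5*sqrt(2)
(2) = gcd((l - 2*y)*(l + 5*y)*(l + 6*y), (l - 7*y)*(l - 6*y)*(l + 5*y)) = l + 5*y
(3) = t^2 - t/2 - 5
(4) = gcd((a - 8)*(a - 3), (a - 8)*(a - 4)*(a - 1)) = a - 8
(5) = gcd((h - 3*y)*(h + y)*(h + 2*y), (h - 6*y)*(h + y)) = h + y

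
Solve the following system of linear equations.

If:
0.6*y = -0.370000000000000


Then:
y = -0.62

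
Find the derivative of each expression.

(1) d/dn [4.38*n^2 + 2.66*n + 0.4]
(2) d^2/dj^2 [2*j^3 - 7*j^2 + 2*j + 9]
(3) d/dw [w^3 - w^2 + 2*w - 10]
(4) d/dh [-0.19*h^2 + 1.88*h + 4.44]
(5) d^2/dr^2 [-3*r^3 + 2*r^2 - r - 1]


(1) = 8.76*n + 2.66
(2) = 12*j - 14
(3) = 3*w^2 - 2*w + 2
(4) = 1.88 - 0.38*h
(5) = 4 - 18*r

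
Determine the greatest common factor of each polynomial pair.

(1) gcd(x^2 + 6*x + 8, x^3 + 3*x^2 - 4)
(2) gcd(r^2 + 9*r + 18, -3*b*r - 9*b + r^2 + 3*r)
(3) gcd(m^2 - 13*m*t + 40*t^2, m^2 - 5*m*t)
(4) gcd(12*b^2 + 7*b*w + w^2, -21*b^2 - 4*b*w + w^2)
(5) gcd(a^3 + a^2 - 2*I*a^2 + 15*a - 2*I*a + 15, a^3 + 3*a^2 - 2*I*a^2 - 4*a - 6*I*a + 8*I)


(1) = gcd((x + 2)*(x + 4), (x - 1)*(x + 2)^2) = x + 2
(2) = r + 3
(3) = gcd((m - 8*t)*(m - 5*t), m*(m - 5*t)) = -m + 5*t
(4) = 3*b + w
(5) = 1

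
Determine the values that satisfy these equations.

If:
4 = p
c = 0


Then:
c = 0
p = 4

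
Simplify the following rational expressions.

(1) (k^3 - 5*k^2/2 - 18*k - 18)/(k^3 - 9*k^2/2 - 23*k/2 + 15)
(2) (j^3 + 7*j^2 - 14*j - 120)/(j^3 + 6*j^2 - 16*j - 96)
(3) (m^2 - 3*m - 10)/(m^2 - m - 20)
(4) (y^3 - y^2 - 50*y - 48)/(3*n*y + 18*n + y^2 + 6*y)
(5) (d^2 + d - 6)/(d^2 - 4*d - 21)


(1) = (2*k^2 + 7*k + 6)/(2*k^2 + 3*k - 5)
(2) = (j + 5)/(j + 4)
(3) = (m + 2)/(m + 4)
(4) = (y^2 - 7*y - 8)/(3*n + y)
(5) = (d - 2)/(d - 7)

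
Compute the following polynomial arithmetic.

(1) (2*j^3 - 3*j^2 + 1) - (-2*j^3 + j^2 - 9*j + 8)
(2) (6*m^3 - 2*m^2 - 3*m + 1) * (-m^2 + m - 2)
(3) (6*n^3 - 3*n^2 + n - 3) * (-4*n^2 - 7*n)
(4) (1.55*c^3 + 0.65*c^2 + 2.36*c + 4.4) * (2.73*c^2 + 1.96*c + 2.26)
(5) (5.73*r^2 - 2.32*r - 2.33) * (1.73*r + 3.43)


(1) = 4*j^3 - 4*j^2 + 9*j - 7
(2) = -6*m^5 + 8*m^4 - 11*m^3 + 7*m - 2
(3) = -24*n^5 - 30*n^4 + 17*n^3 + 5*n^2 + 21*n
(4) = 4.2315*c^5 + 4.8125*c^4 + 11.2198*c^3 + 18.1066*c^2 + 13.9576*c + 9.944
(5) = 9.9129*r^3 + 15.6403*r^2 - 11.9885*r - 7.9919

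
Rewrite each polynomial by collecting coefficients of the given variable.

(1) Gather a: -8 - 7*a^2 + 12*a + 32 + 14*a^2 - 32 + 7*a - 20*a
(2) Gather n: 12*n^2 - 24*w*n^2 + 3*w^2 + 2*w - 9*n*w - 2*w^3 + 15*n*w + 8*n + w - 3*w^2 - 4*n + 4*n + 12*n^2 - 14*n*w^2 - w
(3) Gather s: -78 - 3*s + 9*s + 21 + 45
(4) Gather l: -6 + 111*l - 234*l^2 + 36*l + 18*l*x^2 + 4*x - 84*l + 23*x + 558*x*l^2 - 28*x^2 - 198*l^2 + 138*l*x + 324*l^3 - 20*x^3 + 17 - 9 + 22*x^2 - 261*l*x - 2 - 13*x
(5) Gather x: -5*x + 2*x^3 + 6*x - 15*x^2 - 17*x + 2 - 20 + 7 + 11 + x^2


(1) = 7*a^2 - a - 8
(2) = n^2*(24 - 24*w) + n*(-14*w^2 + 6*w + 8) - 2*w^3 + 2*w
(3) = 6*s - 12
(4) = 324*l^3 + l^2*(558*x - 432) + l*(18*x^2 - 123*x + 63) - 20*x^3 - 6*x^2 + 14*x
(5) = 2*x^3 - 14*x^2 - 16*x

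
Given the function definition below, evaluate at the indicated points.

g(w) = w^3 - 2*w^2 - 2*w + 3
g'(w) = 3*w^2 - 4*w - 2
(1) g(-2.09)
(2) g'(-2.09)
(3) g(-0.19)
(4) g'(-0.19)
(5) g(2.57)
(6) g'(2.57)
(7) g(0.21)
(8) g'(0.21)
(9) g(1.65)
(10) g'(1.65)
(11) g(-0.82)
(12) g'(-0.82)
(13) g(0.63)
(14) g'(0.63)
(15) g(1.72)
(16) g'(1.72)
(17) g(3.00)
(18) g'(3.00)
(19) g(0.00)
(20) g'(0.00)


(1) = -10.69
(2) = 19.46
(3) = 3.30
(4) = -1.13
(5) = 1.62
(6) = 7.53
(7) = 2.50
(8) = -2.71
(9) = -1.25
(10) = -0.43
(11) = 2.74
(12) = 3.30
(13) = 1.20
(14) = -3.33
(15) = -1.27
(16) = -0.00
(17) = 6.00
(18) = 13.00
(19) = 3.00
(20) = -2.00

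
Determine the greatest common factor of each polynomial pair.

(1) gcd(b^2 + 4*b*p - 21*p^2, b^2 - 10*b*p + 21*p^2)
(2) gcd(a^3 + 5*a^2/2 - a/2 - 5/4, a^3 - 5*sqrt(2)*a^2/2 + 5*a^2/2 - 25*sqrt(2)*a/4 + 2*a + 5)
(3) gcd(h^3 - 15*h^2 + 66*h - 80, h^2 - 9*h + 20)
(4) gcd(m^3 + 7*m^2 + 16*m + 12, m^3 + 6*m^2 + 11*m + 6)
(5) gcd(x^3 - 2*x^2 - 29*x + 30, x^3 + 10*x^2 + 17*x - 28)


(1) = -b + 3*p
(2) = gcd((a + 5/2)*(a - sqrt(2)/2)*(a + sqrt(2)/2), (a + 5/2)*(a - 2*sqrt(2))*(a - sqrt(2)/2)) = a^2 + a*(5/2 - sqrt(2)/2) - 5*sqrt(2)/4
(3) = h - 5
(4) = gcd((m + 2)^2*(m + 3), (m + 1)*(m + 2)*(m + 3)) = m^2 + 5*m + 6
(5) = gcd((x - 6)*(x - 1)*(x + 5), (x - 1)*(x + 4)*(x + 7)) = x - 1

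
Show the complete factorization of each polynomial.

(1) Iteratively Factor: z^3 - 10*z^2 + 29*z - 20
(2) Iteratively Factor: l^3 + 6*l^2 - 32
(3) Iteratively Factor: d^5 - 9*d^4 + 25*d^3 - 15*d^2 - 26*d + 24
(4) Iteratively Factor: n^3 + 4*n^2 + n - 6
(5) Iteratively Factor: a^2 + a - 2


(1) = (z - 5)*(z^2 - 5*z + 4) = (z - 5)*(z - 4)*(z - 1)
(2) = (l + 4)*(l^2 + 2*l - 8) = (l + 4)^2*(l - 2)
(3) = (d - 2)*(d^4 - 7*d^3 + 11*d^2 + 7*d - 12) = (d - 2)*(d + 1)*(d^3 - 8*d^2 + 19*d - 12) = (d - 3)*(d - 2)*(d + 1)*(d^2 - 5*d + 4) = (d - 4)*(d - 3)*(d - 2)*(d + 1)*(d - 1)
(4) = (n + 3)*(n^2 + n - 2) = (n + 2)*(n + 3)*(n - 1)
(5) = (a - 1)*(a + 2)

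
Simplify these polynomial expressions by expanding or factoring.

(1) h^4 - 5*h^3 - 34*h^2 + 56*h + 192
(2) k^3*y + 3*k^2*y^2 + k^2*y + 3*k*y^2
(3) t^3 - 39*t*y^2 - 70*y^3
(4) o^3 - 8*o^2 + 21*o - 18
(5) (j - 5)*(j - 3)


(1) = (h - 8)*(h - 3)*(h + 2)*(h + 4)
(2) = k*(k + 3*y)*(k*y + y)
(3) = (t - 7*y)*(t + 2*y)*(t + 5*y)
(4) = (o - 3)^2*(o - 2)
(5) = j^2 - 8*j + 15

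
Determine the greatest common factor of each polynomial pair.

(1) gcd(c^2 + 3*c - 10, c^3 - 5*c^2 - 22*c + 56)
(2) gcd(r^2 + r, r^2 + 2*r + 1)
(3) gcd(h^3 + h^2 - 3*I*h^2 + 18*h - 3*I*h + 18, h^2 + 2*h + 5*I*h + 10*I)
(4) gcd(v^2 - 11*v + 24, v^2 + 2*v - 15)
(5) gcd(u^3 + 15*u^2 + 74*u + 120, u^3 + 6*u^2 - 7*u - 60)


(1) = c - 2
(2) = r + 1
(3) = 1
(4) = v - 3
(5) = u^2 + 9*u + 20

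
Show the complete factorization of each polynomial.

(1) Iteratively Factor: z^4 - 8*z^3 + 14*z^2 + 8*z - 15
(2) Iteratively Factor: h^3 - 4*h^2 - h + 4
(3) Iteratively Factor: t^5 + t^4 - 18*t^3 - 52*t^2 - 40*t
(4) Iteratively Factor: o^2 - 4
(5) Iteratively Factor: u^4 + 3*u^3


(1) = (z - 5)*(z^3 - 3*z^2 - z + 3) = (z - 5)*(z - 3)*(z^2 - 1) = (z - 5)*(z - 3)*(z + 1)*(z - 1)
(2) = (h + 1)*(h^2 - 5*h + 4) = (h - 4)*(h + 1)*(h - 1)
(3) = (t + 2)*(t^4 - t^3 - 16*t^2 - 20*t) = t*(t + 2)*(t^3 - t^2 - 16*t - 20) = t*(t - 5)*(t + 2)*(t^2 + 4*t + 4) = t*(t - 5)*(t + 2)^2*(t + 2)
(4) = (o + 2)*(o - 2)
(5) = (u)*(u^3 + 3*u^2) = u^2*(u^2 + 3*u) = u^3*(u + 3)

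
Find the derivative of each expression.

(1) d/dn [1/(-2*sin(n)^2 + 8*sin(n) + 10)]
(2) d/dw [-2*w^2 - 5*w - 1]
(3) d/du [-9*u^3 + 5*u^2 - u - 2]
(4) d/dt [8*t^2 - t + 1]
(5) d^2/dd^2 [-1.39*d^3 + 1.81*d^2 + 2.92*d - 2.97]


(1) = (sin(n) - 2)*cos(n)/((sin(n) - 5)^2*(sin(n) + 1)^2)
(2) = -4*w - 5
(3) = -27*u^2 + 10*u - 1
(4) = 16*t - 1
(5) = 3.62 - 8.34*d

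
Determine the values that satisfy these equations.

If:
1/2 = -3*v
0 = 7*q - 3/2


Then:
q = 3/14
v = -1/6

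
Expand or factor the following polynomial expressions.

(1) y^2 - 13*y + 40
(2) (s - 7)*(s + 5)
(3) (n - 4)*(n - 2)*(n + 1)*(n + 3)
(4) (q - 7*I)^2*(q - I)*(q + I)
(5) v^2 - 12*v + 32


(1) = (y - 8)*(y - 5)
(2) = s^2 - 2*s - 35
(3) = n^4 - 2*n^3 - 13*n^2 + 14*n + 24
(4) = q^4 - 14*I*q^3 - 48*q^2 - 14*I*q - 49
(5) = (v - 8)*(v - 4)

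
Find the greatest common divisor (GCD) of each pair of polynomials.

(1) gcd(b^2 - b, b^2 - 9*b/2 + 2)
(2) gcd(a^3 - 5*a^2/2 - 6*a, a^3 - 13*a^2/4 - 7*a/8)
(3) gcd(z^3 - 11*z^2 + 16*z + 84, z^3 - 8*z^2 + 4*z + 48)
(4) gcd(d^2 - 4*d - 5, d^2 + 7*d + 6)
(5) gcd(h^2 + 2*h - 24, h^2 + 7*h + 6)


(1) = gcd(b*(b - 1), (b - 4)*(b - 1/2)) = 1
(2) = a
(3) = gcd((z - 7)*(z - 6)*(z + 2), (z - 6)*(z - 4)*(z + 2)) = z^2 - 4*z - 12
(4) = gcd((d - 5)*(d + 1), (d + 1)*(d + 6)) = d + 1
(5) = h + 6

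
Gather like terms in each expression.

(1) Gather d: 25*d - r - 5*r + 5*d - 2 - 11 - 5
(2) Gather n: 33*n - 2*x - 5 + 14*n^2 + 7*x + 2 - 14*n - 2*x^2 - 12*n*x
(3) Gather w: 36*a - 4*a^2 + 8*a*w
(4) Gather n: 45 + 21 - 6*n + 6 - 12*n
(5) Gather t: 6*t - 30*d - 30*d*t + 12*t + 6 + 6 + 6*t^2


(1) = 30*d - 6*r - 18
(2) = 14*n^2 + n*(19 - 12*x) - 2*x^2 + 5*x - 3
(3) = -4*a^2 + 8*a*w + 36*a
(4) = 72 - 18*n
(5) = -30*d + 6*t^2 + t*(18 - 30*d) + 12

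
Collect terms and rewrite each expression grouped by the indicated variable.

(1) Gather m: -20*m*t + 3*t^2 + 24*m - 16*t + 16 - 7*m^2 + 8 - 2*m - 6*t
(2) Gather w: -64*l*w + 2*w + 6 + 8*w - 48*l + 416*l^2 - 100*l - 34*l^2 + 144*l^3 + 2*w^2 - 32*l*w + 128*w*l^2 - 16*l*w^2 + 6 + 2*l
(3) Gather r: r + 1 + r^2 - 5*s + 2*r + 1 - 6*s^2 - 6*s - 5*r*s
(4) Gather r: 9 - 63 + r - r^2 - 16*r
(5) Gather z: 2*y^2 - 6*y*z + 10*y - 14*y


(1) = -7*m^2 + m*(22 - 20*t) + 3*t^2 - 22*t + 24
(2) = 144*l^3 + 382*l^2 - 146*l + w^2*(2 - 16*l) + w*(128*l^2 - 96*l + 10) + 12
(3) = r^2 + r*(3 - 5*s) - 6*s^2 - 11*s + 2
(4) = -r^2 - 15*r - 54
(5) = 2*y^2 - 6*y*z - 4*y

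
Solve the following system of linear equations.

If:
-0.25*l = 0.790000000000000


Then:
l = -3.16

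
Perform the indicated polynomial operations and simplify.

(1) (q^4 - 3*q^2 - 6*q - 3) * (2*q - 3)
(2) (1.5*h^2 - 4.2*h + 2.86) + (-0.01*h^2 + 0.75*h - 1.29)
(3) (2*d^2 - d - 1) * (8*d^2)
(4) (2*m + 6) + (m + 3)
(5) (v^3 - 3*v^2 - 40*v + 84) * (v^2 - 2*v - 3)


(1) = 2*q^5 - 3*q^4 - 6*q^3 - 3*q^2 + 12*q + 9
(2) = 1.49*h^2 - 3.45*h + 1.57
(3) = 16*d^4 - 8*d^3 - 8*d^2
(4) = 3*m + 9
(5) = v^5 - 5*v^4 - 37*v^3 + 173*v^2 - 48*v - 252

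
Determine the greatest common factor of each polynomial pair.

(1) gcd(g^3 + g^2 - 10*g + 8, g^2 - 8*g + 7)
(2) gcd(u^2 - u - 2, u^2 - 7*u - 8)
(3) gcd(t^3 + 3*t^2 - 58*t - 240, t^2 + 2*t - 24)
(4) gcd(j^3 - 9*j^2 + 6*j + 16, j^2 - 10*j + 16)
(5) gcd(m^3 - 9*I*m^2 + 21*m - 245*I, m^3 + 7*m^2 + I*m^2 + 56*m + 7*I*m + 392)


(1) = g - 1
(2) = u + 1
(3) = t + 6
(4) = j^2 - 10*j + 16
(5) = m - 7*I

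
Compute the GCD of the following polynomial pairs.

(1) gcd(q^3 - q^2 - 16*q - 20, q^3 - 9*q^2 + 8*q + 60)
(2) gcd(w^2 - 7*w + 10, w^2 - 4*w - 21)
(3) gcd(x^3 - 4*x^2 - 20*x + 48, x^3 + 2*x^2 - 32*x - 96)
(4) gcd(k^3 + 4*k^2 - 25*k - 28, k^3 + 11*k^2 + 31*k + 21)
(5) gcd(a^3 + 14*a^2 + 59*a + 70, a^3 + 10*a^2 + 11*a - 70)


(1) = gcd((q - 5)*(q + 2)^2, (q - 6)*(q - 5)*(q + 2)) = q^2 - 3*q - 10
(2) = gcd((w - 5)*(w - 2), (w - 7)*(w + 3)) = 1
(3) = gcd((x - 6)*(x - 2)*(x + 4), (x - 6)*(x + 4)^2) = x^2 - 2*x - 24
(4) = gcd((k - 4)*(k + 1)*(k + 7), (k + 1)*(k + 3)*(k + 7)) = k^2 + 8*k + 7
(5) = gcd((a + 2)*(a + 5)*(a + 7), (a - 2)*(a + 5)*(a + 7)) = a^2 + 12*a + 35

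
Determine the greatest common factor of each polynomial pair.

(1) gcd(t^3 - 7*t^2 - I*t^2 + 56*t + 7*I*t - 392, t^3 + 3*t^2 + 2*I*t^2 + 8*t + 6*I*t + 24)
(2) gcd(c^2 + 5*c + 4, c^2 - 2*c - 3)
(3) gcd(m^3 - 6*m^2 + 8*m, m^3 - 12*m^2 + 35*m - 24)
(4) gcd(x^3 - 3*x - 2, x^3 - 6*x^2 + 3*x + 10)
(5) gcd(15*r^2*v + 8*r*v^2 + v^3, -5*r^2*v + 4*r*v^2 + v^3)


(1) = 1
(2) = c + 1
(3) = 1
(4) = x^2 - x - 2
(5) = gcd(v*(3*r + v)*(5*r + v), v*(-r + v)*(5*r + v)) = 5*r*v + v^2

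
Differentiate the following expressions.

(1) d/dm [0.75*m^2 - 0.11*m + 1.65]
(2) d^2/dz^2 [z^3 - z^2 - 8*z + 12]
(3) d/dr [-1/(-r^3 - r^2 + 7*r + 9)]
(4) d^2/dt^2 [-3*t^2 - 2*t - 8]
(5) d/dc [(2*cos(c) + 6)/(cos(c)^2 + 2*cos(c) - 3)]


(1) = 1.5*m - 0.11
(2) = 6*z - 2
(3) = (-3*r^2 - 2*r + 7)/(r^3 + r^2 - 7*r - 9)^2
(4) = -6
(5) = 2*sin(c)/(cos(c) - 1)^2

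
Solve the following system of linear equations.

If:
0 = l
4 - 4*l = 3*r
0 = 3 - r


Then:
No Solution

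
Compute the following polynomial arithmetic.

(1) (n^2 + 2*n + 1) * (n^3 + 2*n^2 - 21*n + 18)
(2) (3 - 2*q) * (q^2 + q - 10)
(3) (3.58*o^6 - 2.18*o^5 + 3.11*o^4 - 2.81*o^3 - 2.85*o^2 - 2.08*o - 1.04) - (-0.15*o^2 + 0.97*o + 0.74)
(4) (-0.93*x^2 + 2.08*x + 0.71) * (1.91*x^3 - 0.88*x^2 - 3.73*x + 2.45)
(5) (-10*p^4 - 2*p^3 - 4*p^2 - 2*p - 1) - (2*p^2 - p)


(1) = n^5 + 4*n^4 - 16*n^3 - 22*n^2 + 15*n + 18
(2) = -2*q^3 + q^2 + 23*q - 30
(3) = 3.58*o^6 - 2.18*o^5 + 3.11*o^4 - 2.81*o^3 - 2.7*o^2 - 3.05*o - 1.78
(4) = -1.7763*x^5 + 4.7912*x^4 + 2.9946*x^3 - 10.6617*x^2 + 2.4477*x + 1.7395
(5) = -10*p^4 - 2*p^3 - 6*p^2 - p - 1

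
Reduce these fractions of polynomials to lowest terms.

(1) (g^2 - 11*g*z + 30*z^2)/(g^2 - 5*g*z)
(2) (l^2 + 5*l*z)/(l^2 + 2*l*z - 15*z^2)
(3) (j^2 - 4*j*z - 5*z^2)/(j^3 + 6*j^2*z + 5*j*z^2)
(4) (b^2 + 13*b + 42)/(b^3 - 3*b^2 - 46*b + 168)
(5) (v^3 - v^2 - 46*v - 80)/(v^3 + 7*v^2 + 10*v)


(1) = (g - 6*z)/g
(2) = -l/(-l + 3*z)
(3) = (j - 5*z)/(j^2 + 5*j*z)
(4) = (b + 6)/(b^2 - 10*b + 24)
(5) = (v - 8)/v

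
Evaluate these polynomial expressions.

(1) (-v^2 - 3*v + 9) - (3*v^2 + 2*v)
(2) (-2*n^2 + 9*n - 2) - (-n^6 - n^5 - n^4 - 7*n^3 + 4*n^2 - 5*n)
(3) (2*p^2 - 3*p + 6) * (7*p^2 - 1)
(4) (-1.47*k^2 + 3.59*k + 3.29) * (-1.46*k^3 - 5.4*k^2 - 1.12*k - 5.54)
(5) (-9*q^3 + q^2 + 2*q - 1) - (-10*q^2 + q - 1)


(1) = -4*v^2 - 5*v + 9
(2) = n^6 + n^5 + n^4 + 7*n^3 - 6*n^2 + 14*n - 2
(3) = 14*p^4 - 21*p^3 + 40*p^2 + 3*p - 6
(4) = 2.1462*k^5 + 2.6966*k^4 - 22.543*k^3 - 13.643*k^2 - 23.5734*k - 18.2266
(5) = -9*q^3 + 11*q^2 + q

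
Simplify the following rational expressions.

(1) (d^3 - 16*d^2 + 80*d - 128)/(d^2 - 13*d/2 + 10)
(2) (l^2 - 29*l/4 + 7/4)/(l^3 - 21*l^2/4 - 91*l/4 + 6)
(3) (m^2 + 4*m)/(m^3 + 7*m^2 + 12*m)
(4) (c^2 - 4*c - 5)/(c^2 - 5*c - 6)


(1) = (2*d^2 - 24*d + 64)/(2*d - 5)
(2) = (l - 7)/(l^2 - 5*l - 24)
(3) = 1/(m + 3)
(4) = (c - 5)/(c - 6)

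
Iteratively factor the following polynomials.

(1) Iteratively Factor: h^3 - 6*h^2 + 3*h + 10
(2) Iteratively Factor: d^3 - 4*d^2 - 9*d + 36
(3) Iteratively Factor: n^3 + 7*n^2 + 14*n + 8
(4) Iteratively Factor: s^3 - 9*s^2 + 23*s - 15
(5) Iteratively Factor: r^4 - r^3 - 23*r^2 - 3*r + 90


(1) = (h + 1)*(h^2 - 7*h + 10) = (h - 2)*(h + 1)*(h - 5)
(2) = (d + 3)*(d^2 - 7*d + 12) = (d - 3)*(d + 3)*(d - 4)
(3) = (n + 2)*(n^2 + 5*n + 4) = (n + 2)*(n + 4)*(n + 1)
(4) = (s - 5)*(s^2 - 4*s + 3) = (s - 5)*(s - 1)*(s - 3)
(5) = (r + 3)*(r^3 - 4*r^2 - 11*r + 30) = (r - 2)*(r + 3)*(r^2 - 2*r - 15) = (r - 5)*(r - 2)*(r + 3)*(r + 3)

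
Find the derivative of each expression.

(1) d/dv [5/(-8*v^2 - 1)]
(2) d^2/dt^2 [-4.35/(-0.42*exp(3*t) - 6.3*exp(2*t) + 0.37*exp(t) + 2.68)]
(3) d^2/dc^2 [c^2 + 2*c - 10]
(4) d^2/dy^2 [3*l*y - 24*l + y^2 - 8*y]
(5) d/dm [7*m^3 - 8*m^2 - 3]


(1) = 80*v/(8*v^2 + 1)^2
(2) = ((-16.443*exp(2*t) - 109.62*exp(t) + 1.6095)*(0.42*exp(3*t) + 6.3*exp(2*t) - 0.37*exp(t) - 2.68) + 4.35*(1.26*exp(2*t) + 12.6*exp(t) - 0.37)*(2.52*exp(2*t) + 25.2*exp(t) - 0.74)*exp(t))*exp(t)/(0.42*exp(3*t) + 6.3*exp(2*t) - 0.37*exp(t) - 2.68)^3
(3) = 2
(4) = 2
(5) = m*(21*m - 16)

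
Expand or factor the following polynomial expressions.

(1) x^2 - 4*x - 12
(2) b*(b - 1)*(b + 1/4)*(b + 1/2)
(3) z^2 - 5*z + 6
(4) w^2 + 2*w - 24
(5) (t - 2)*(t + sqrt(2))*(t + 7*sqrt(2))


(1) = (x - 6)*(x + 2)
(2) = b^4 - b^3/4 - 5*b^2/8 - b/8
(3) = (z - 3)*(z - 2)
(4) = (w - 4)*(w + 6)
(5) = t^3 - 2*t^2 + 8*sqrt(2)*t^2 - 16*sqrt(2)*t + 14*t - 28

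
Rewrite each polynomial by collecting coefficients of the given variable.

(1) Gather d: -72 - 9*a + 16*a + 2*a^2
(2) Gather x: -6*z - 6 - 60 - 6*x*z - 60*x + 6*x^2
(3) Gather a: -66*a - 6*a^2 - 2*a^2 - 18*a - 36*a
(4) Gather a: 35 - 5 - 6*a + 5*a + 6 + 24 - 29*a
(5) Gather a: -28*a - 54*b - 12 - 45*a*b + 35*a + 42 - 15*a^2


(1) = 2*a^2 + 7*a - 72
(2) = 6*x^2 + x*(-6*z - 60) - 6*z - 66
(3) = -8*a^2 - 120*a
(4) = 60 - 30*a
(5) = -15*a^2 + a*(7 - 45*b) - 54*b + 30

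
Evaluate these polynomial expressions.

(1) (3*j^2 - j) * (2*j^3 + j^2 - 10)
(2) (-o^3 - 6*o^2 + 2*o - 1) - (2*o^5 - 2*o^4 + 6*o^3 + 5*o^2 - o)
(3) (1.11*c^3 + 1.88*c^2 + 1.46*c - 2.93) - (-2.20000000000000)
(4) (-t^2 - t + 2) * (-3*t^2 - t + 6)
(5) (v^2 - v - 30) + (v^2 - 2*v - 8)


(1) = 6*j^5 + j^4 - j^3 - 30*j^2 + 10*j
(2) = -2*o^5 + 2*o^4 - 7*o^3 - 11*o^2 + 3*o - 1
(3) = 1.11*c^3 + 1.88*c^2 + 1.46*c - 0.73
(4) = 3*t^4 + 4*t^3 - 11*t^2 - 8*t + 12
(5) = 2*v^2 - 3*v - 38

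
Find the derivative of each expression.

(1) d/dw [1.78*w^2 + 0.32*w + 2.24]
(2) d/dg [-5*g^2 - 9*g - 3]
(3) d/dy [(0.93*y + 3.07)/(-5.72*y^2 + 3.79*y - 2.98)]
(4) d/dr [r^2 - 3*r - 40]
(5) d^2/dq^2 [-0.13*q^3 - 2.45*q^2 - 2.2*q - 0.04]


(1) = 3.56*w + 0.32
(2) = -10*g - 9
(3) = (5.3196*y^2 + 35.1208*y - 14.4067)/(32.7184*y^4 - 43.3576*y^3 + 48.4553*y^2 - 22.5884*y + 8.8804)
(4) = 2*r - 3
(5) = -0.78*q - 4.9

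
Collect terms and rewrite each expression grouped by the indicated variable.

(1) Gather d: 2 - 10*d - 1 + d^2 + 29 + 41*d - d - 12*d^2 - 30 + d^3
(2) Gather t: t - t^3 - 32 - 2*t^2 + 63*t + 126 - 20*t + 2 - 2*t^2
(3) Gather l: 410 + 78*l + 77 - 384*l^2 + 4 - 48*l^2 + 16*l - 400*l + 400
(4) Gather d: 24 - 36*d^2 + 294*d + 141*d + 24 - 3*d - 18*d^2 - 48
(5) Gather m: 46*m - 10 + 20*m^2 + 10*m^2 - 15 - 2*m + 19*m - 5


(1) = d^3 - 11*d^2 + 30*d
(2) = -t^3 - 4*t^2 + 44*t + 96
(3) = -432*l^2 - 306*l + 891
(4) = -54*d^2 + 432*d
(5) = 30*m^2 + 63*m - 30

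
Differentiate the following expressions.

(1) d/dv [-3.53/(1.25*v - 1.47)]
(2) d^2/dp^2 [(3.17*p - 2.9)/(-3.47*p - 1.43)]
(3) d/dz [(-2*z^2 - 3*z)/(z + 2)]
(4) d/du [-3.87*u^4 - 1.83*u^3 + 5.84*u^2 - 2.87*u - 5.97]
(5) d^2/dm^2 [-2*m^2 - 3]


(1) = 4.4125/(1.25*v - 1.47)^2
(2) = 101.296934/(3.47*p + 1.43)^3
(3) = 2*(-z^2 - 4*z - 3)/(z^2 + 4*z + 4)
(4) = -15.48*u^3 - 5.49*u^2 + 11.68*u - 2.87
(5) = -4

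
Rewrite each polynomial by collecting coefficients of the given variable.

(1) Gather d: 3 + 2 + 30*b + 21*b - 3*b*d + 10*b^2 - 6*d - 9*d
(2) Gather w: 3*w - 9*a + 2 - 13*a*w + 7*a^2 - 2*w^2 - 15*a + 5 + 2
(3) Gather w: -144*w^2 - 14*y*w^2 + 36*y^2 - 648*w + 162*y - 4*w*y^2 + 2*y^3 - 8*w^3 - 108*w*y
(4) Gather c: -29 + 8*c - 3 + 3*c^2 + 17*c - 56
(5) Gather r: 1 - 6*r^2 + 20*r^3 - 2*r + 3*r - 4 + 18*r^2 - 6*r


(1) = 10*b^2 + 51*b + d*(-3*b - 15) + 5
(2) = 7*a^2 - 24*a - 2*w^2 + w*(3 - 13*a) + 9
(3) = -8*w^3 + w^2*(-14*y - 144) + w*(-4*y^2 - 108*y - 648) + 2*y^3 + 36*y^2 + 162*y
(4) = 3*c^2 + 25*c - 88
(5) = 20*r^3 + 12*r^2 - 5*r - 3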